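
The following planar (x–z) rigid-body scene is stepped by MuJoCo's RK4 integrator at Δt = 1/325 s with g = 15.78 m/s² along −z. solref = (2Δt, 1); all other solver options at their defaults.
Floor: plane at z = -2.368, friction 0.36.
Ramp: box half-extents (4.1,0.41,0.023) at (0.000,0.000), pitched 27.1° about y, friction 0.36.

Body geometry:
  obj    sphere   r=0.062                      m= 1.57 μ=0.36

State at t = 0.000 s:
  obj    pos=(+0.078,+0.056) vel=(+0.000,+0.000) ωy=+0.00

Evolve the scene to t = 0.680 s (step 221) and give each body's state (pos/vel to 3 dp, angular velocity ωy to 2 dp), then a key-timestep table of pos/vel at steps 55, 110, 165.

State at t = 0.680 s:
  obj    pos=(+1.135,-0.485) vel=(+3.108,-1.591) ωy=+56.31

Key-timestep trajectory:
   step    t(s)  obj.x    obj.z    obj.vx   obj.vz 
     55  0.1692   +0.143  +0.022  +0.774  -0.396
    110  0.3385   +0.340  -0.078  +1.547  -0.792
    165  0.5077   +0.667  -0.246  +2.321  -1.188


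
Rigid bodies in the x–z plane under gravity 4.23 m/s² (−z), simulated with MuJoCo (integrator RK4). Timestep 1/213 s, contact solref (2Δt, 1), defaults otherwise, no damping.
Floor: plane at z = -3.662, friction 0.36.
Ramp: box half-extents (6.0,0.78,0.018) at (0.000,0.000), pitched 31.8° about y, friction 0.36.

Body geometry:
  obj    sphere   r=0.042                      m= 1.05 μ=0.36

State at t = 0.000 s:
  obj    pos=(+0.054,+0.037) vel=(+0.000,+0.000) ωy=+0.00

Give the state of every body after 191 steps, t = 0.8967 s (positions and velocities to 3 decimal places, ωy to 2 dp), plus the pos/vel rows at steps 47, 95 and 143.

State at t = 0.8967 s:
  obj    pos=(+0.598,-0.300) vel=(+1.213,-0.752) ωy=+33.99

Key-timestep trajectory:
   step    t(s)  obj.x    obj.z    obj.vx   obj.vz 
     47  0.2207   +0.087  +0.017  +0.299  -0.185
     95  0.4460   +0.189  -0.046  +0.604  -0.374
    143  0.6714   +0.359  -0.152  +0.909  -0.563


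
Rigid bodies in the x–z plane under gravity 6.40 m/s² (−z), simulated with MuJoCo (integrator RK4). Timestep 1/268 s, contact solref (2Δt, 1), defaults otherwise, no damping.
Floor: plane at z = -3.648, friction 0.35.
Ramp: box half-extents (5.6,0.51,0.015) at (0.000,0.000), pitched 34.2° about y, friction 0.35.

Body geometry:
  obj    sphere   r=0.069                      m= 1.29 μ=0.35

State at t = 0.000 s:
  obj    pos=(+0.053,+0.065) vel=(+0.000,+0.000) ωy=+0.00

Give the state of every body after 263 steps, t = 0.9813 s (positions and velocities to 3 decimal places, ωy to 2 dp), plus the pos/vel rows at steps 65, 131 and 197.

State at t = 0.9813 s:
  obj    pos=(+1.077,-0.630) vel=(+2.086,-1.417) ωy=+36.54

Key-timestep trajectory:
   step    t(s)  obj.x    obj.z    obj.vx   obj.vz 
     65  0.2425   +0.116  +0.023  +0.516  -0.350
    131  0.4888   +0.307  -0.107  +1.039  -0.706
    197  0.7351   +0.627  -0.325  +1.562  -1.062


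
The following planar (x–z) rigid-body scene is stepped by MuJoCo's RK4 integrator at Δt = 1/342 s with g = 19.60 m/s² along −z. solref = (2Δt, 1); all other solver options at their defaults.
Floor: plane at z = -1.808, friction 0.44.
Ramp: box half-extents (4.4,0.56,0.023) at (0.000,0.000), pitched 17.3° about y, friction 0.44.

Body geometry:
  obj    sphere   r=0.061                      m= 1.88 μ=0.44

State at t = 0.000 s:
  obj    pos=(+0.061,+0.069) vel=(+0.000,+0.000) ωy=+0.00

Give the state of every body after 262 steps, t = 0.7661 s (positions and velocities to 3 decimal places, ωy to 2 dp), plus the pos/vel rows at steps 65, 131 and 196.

State at t = 0.7661 s:
  obj    pos=(+1.227,-0.294) vel=(+3.045,-0.948) ωy=+52.28

Key-timestep trajectory:
   step    t(s)  obj.x    obj.z    obj.vx   obj.vz 
     65  0.1901   +0.133  +0.047  +0.756  -0.235
    131  0.3830   +0.353  -0.022  +1.523  -0.474
    196  0.5731   +0.714  -0.134  +2.278  -0.710


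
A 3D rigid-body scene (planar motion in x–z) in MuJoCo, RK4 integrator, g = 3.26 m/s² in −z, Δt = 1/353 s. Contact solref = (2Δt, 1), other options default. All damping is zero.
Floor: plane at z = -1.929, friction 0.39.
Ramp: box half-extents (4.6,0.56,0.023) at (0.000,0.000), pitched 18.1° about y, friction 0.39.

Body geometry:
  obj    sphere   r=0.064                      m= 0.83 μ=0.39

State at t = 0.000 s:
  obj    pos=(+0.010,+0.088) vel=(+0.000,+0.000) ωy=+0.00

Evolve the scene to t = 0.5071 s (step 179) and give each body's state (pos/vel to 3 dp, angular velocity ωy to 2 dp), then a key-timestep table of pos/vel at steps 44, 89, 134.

State at t = 0.5071 s:
  obj    pos=(+0.098,+0.059) vel=(+0.349,-0.114) ωy=+5.73

Key-timestep trajectory:
   step    t(s)  obj.x    obj.z    obj.vx   obj.vz 
     44  0.1246   +0.015  +0.086  +0.086  -0.028
     89  0.2521   +0.032  +0.081  +0.173  -0.057
    134  0.3796   +0.060  +0.072  +0.261  -0.085


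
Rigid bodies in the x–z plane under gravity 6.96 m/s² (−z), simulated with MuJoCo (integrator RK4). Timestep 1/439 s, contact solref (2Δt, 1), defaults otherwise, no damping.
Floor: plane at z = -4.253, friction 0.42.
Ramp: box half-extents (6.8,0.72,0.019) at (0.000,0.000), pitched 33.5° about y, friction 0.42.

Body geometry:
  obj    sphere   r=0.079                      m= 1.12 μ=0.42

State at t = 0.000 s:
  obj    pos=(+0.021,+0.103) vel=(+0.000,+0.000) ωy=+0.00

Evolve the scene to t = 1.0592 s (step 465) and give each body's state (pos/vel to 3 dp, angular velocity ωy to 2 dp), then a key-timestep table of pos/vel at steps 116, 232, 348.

State at t = 1.0592 s:
  obj    pos=(+1.305,-0.746) vel=(+2.424,-1.604) ωy=+36.79

Key-timestep trajectory:
   step    t(s)  obj.x    obj.z    obj.vx   obj.vz 
    116  0.2642   +0.101  +0.051  +0.605  -0.400
    232  0.5285   +0.341  -0.108  +1.209  -0.800
    348  0.7927   +0.740  -0.372  +1.814  -1.201


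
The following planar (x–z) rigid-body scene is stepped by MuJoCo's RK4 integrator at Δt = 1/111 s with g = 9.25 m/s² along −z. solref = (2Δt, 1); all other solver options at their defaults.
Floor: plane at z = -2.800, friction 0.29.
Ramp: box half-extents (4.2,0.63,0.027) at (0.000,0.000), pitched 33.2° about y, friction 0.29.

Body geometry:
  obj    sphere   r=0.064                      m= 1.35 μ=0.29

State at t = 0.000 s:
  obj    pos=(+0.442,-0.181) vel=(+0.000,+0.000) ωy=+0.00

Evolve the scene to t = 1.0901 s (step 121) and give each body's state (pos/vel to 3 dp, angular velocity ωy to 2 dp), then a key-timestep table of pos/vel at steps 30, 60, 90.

State at t = 1.0901 s:
  obj    pos=(+2.241,-1.358) vel=(+3.300,-2.160) ωy=+61.60

Key-timestep trajectory:
   step    t(s)  obj.x    obj.z    obj.vx   obj.vz 
     30  0.2703   +0.553  -0.253  +0.819  -0.536
     60  0.5405   +0.885  -0.470  +1.637  -1.071
     90  0.8108   +1.438  -0.832  +2.455  -1.606


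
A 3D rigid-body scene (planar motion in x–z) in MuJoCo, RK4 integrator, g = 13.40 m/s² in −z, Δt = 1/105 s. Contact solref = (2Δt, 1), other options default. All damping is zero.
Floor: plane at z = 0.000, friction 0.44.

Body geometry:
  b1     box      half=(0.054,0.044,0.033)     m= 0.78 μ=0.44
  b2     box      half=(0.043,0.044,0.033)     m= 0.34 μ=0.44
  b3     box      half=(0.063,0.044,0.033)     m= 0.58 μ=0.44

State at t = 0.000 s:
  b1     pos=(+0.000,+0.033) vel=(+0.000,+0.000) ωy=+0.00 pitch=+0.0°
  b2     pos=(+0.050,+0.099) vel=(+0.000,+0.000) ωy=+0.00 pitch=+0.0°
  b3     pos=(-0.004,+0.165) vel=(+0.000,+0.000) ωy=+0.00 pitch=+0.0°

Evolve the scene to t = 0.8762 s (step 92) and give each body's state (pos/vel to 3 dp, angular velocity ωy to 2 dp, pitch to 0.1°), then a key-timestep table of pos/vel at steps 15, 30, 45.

State at t = 0.8762 s:
  b1     pos=(+0.000,+0.033) vel=(+0.000,+0.000) ωy=+0.00 pitch=+0.0°
  b2     pos=(+0.050,+0.099) vel=(+0.000,+0.000) ωy=+0.00 pitch=+0.1°
  b3     pos=(-0.150,+0.033) vel=(+0.000,+0.000) ωy=+0.00 pitch=+180.0°

Key-timestep trajectory:
   step    t(s)  b1.x    b1.z    b1.vx   b1.vz   b2.x    b2.z    b2.vx   b2.vz   b3.x    b3.z    b3.vx   b3.vz 
     15  0.1429   +0.000  +0.033  +0.000  +0.000   +0.050  +0.099  +0.001  +0.001   -0.022  +0.151  -0.253  -0.317
     30  0.2857   +0.000  +0.033  +0.000  +0.000   +0.050  +0.099  +0.000  +0.000   -0.078  +0.125  -0.541  -0.181
     45  0.4286   +0.000  +0.033  +0.000  +0.000   +0.050  +0.099  +0.000  +0.000   -0.152  +0.025  +0.004  +0.144


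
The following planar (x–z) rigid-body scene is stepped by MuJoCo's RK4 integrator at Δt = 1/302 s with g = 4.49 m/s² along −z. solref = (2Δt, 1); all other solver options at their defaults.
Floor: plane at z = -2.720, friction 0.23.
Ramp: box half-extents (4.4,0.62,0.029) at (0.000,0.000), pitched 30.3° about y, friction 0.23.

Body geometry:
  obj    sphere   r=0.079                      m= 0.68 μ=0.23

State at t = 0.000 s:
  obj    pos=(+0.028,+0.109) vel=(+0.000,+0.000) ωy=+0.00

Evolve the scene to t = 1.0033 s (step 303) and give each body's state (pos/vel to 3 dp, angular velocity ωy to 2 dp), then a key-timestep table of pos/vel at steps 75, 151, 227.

State at t = 1.0033 s:
  obj    pos=(+0.731,-0.302) vel=(+1.402,-0.819) ωy=+20.55

Key-timestep trajectory:
   step    t(s)  obj.x    obj.z    obj.vx   obj.vz 
     75  0.2483   +0.071  +0.084  +0.347  -0.203
    151  0.5000   +0.203  +0.007  +0.699  -0.408
    227  0.7517   +0.423  -0.122  +1.050  -0.614


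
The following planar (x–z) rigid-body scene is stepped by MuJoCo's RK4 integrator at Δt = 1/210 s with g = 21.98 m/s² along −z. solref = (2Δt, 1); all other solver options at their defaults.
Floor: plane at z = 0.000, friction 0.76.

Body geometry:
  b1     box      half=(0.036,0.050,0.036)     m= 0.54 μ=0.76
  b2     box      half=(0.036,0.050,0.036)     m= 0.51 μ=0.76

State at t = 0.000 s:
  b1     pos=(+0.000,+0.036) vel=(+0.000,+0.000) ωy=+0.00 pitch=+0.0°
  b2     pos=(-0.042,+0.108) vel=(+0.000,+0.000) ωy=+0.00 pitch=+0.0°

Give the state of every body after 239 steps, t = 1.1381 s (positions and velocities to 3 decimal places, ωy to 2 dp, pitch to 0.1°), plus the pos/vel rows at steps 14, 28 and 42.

State at t = 1.1381 s:
  b1     pos=(+0.000,+0.036) vel=(+0.000,+0.000) ωy=+0.00 pitch=+0.0°
  b2     pos=(-0.084,+0.036) vel=(+0.000,+0.000) ωy=+0.00 pitch=-90.0°

Key-timestep trajectory:
   step    t(s)  b1.x    b1.z    b1.vx   b1.vz   b2.x    b2.z    b2.vx   b2.vz 
     14  0.0667   +0.000  +0.036  +0.001  +0.001   -0.047  +0.107  -0.178  -0.055
     28  0.1333   +0.000  +0.036  +0.000  +0.000   -0.068  +0.090  -0.400  -0.599
     42  0.2000   +0.000  +0.036  +0.000  +0.000   -0.085  +0.033  +0.097  +0.182


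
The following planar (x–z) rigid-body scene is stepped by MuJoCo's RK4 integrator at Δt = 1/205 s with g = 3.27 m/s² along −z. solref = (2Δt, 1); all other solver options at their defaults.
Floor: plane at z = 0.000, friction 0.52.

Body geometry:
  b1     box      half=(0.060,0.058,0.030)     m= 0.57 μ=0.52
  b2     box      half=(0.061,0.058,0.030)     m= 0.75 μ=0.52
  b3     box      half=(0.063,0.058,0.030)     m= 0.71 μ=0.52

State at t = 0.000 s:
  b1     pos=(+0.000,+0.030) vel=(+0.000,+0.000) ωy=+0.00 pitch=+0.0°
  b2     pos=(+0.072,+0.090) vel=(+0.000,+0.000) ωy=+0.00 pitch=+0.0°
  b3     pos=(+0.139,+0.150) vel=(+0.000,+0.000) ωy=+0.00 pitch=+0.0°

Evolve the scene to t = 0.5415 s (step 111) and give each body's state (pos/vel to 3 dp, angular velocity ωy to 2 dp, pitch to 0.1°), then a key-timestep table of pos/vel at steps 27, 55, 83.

State at t = 0.5415 s:
  b1     pos=(+0.000,+0.030) vel=(+0.000,+0.000) ωy=+0.00 pitch=+0.0°
  b2     pos=(+0.118,+0.067) vel=(+0.084,-0.016) ωy=+1.26 pitch=+75.1°
  b3     pos=(+0.191,+0.070) vel=(+0.080,+0.002) ωy=+1.15 pitch=+63.6°

Key-timestep trajectory:
   step    t(s)  b1.x    b1.z    b1.vx   b1.vz   b2.x    b2.z    b2.vx   b2.vz   b3.x    b3.z    b3.vx   b3.vz 
     27  0.1317   +0.000  +0.030  +0.000  +0.000   +0.077  +0.087  +0.077  -0.047   +0.147  +0.135  +0.120  -0.230
     55  0.2683   +0.000  +0.030  +0.000  +0.000   +0.090  +0.072  +0.106  -0.212   +0.170  +0.080  +0.197  -0.603
     83  0.4049   +0.000  +0.030  +0.000  +0.000   +0.106  +0.068  +0.095  -0.004   +0.182  +0.069  +0.064  +0.010


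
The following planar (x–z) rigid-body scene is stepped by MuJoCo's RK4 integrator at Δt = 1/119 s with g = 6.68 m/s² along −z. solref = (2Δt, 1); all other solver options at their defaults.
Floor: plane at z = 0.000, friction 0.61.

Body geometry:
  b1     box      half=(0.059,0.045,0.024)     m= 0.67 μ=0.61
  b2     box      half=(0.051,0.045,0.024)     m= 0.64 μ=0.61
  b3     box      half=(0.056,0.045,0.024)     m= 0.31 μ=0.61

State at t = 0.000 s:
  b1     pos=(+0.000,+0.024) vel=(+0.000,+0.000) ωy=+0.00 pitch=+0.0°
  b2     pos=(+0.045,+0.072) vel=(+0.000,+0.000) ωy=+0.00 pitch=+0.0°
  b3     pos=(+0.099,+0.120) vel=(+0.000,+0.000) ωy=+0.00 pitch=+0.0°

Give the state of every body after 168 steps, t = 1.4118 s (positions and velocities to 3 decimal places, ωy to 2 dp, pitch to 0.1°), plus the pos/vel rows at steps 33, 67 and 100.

State at t = 1.4118 s:
  b1     pos=(+0.000,+0.024) vel=(+0.000,+0.000) ωy=+0.00 pitch=+0.0°
  b2     pos=(+0.097,+0.051) vel=(+0.000,+0.000) ωy=+0.00 pitch=+90.0°
  b3     pos=(+0.269,+0.024) vel=(+0.000,+0.000) ωy=+0.00 pitch=+180.0°

Key-timestep trajectory:
   step    t(s)  b1.x    b1.z    b1.vx   b1.vz   b2.x    b2.z    b2.vx   b2.vz   b3.x    b3.z    b3.vx   b3.vz 
     33  0.2773   +0.000  +0.024  +0.000  +0.000   +0.056  +0.076  +0.114  +0.015   +0.125  +0.098  +0.207  -0.262
     67  0.5630   +0.000  +0.024  +0.000  +0.000   +0.105  +0.054  +0.067  +0.027   +0.184  +0.056  +0.320  -0.127
    100  0.8403   +0.000  +0.024  +0.000  +0.000   +0.093  +0.053  +0.038  -0.013   +0.240  +0.053  +0.289  -0.162


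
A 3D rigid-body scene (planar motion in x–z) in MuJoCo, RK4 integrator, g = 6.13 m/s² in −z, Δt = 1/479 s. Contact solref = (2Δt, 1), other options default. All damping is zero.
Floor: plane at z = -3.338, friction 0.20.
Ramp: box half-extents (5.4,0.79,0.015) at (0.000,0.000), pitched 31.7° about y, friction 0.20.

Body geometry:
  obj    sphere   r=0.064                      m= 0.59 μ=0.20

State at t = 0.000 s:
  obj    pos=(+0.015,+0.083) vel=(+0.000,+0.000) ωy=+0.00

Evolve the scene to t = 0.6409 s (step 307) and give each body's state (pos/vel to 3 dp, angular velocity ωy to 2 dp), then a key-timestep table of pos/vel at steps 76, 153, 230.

State at t = 0.6409 s:
  obj    pos=(+0.418,-0.165) vel=(+1.255,-0.775) ωy=+23.04

Key-timestep trajectory:
   step    t(s)  obj.x    obj.z    obj.vx   obj.vz 
     76  0.1587   +0.040  +0.068  +0.311  -0.192
    153  0.3194   +0.115  +0.022  +0.625  -0.386
    230  0.4802   +0.241  -0.056  +0.940  -0.581


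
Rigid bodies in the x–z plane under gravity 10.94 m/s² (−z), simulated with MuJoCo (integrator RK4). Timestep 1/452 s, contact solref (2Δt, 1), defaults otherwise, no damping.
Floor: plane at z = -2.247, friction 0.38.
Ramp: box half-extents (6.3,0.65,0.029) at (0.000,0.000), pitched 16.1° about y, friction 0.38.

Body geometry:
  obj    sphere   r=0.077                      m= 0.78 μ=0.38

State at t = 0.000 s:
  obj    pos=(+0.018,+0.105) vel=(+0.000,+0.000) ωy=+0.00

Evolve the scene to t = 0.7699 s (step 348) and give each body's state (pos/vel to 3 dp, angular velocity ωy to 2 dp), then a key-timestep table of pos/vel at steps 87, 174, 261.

State at t = 0.7699 s:
  obj    pos=(+0.635,-0.073) vel=(+1.603,-0.463) ωy=+21.67

Key-timestep trajectory:
   step    t(s)  obj.x    obj.z    obj.vx   obj.vz 
     87  0.1925   +0.057  +0.094  +0.401  -0.116
    174  0.3850   +0.172  +0.061  +0.802  -0.231
    261  0.5774   +0.365  +0.005  +1.202  -0.347


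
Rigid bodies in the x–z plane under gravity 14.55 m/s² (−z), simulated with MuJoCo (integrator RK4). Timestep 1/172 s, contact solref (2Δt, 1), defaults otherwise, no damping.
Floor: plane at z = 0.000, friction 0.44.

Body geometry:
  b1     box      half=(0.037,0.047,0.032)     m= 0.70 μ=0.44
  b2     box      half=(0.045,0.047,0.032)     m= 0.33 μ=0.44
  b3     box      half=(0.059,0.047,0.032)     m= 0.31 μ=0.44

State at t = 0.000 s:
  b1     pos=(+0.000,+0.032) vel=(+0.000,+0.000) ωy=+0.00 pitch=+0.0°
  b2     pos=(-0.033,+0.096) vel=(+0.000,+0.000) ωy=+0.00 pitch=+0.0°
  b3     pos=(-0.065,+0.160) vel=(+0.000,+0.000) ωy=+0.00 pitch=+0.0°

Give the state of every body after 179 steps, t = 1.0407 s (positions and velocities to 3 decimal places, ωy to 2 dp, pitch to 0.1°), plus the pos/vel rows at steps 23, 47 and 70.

State at t = 1.0407 s:
  b1     pos=(+0.000,+0.032) vel=(+0.000,+0.000) ωy=+0.00 pitch=+0.0°
  b2     pos=(-0.082,+0.045) vel=(+0.000,+0.000) ωy=+0.00 pitch=-90.0°
  b3     pos=(-0.271,+0.032) vel=(+0.000,+0.000) ωy=+0.00 pitch=+180.0°

Key-timestep trajectory:
   step    t(s)  b1.x    b1.z    b1.vx   b1.vz   b2.x    b2.z    b2.vx   b2.vz   b3.x    b3.z    b3.vx   b3.vz 
     23  0.1337   +0.000  +0.032  +0.001  +0.000   -0.042  +0.096  -0.158  -0.020   -0.090  +0.148  -0.421  -0.260
     47  0.2733   +0.000  +0.032  +0.000  +0.000   -0.081  +0.042  -0.246  -0.299   -0.173  +0.058  -0.734  -0.096
     70  0.4070   +0.000  +0.032  +0.000  +0.000   -0.082  +0.045  +0.000  +0.000   -0.243  +0.056  -0.590  -0.378


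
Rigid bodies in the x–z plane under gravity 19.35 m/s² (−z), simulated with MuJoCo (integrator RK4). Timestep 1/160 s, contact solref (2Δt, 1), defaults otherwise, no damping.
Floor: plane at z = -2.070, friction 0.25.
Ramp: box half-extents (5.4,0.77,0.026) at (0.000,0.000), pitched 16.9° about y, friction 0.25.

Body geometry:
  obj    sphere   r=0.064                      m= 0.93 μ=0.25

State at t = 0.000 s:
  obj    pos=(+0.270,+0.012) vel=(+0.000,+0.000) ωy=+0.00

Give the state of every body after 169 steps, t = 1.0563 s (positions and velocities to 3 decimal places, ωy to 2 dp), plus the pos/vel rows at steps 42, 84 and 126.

State at t = 1.0563 s:
  obj    pos=(+2.415,-0.640) vel=(+4.061,-1.234) ωy=+66.30

Key-timestep trajectory:
   step    t(s)  obj.x    obj.z    obj.vx   obj.vz 
     42  0.2625   +0.403  -0.028  +1.009  -0.307
     84  0.5250   +0.800  -0.149  +2.019  -0.613
    126  0.7875   +1.462  -0.350  +3.028  -0.920


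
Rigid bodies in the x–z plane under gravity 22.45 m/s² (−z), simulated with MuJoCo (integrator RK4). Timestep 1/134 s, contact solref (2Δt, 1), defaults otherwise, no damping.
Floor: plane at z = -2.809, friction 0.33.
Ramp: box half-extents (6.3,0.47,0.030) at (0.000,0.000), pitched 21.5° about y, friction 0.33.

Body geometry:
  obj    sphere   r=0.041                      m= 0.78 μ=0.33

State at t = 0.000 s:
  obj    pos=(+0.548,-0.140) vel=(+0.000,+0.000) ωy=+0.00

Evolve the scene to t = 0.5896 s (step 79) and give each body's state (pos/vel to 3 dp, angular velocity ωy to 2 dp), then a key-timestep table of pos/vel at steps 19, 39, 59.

State at t = 0.5896 s:
  obj    pos=(+1.498,-0.514) vel=(+3.223,-1.270) ωy=+84.48

Key-timestep trajectory:
   step    t(s)  obj.x    obj.z    obj.vx   obj.vz 
     19  0.1418   +0.603  -0.161  +0.775  -0.305
     39  0.2910   +0.780  -0.231  +1.591  -0.627
     59  0.4403   +1.078  -0.348  +2.407  -0.948


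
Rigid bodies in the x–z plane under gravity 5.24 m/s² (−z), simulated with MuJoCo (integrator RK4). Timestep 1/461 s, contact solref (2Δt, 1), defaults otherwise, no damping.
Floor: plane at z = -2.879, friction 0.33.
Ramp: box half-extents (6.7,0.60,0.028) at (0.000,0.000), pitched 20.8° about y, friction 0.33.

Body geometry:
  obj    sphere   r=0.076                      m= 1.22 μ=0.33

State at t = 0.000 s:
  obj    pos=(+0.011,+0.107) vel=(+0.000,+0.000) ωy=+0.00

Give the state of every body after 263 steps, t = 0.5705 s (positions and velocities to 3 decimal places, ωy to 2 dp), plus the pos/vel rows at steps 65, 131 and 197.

State at t = 0.5705 s:
  obj    pos=(+0.213,+0.030) vel=(+0.709,-0.269) ωy=+9.98

Key-timestep trajectory:
   step    t(s)  obj.x    obj.z    obj.vx   obj.vz 
     65  0.1410   +0.023  +0.102  +0.175  -0.067
    131  0.2842   +0.061  +0.088  +0.353  -0.134
    197  0.4273   +0.124  +0.064  +0.531  -0.202


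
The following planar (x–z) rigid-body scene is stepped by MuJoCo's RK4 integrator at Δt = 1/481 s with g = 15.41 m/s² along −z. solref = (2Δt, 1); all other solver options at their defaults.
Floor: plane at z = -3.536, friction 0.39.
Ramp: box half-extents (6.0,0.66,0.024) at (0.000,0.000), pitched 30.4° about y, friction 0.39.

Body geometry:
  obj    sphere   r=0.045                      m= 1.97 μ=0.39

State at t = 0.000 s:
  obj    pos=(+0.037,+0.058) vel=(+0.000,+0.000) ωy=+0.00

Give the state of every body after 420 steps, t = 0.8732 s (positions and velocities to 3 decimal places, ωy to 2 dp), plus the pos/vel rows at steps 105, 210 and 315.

State at t = 0.8732 s:
  obj    pos=(+1.869,-1.016) vel=(+4.195,-2.461) ωy=+108.07

Key-timestep trajectory:
   step    t(s)  obj.x    obj.z    obj.vx   obj.vz 
    105  0.2183   +0.152  -0.009  +1.049  -0.615
    210  0.4366   +0.495  -0.210  +2.098  -1.231
    315  0.6549   +1.067  -0.546  +3.146  -1.846


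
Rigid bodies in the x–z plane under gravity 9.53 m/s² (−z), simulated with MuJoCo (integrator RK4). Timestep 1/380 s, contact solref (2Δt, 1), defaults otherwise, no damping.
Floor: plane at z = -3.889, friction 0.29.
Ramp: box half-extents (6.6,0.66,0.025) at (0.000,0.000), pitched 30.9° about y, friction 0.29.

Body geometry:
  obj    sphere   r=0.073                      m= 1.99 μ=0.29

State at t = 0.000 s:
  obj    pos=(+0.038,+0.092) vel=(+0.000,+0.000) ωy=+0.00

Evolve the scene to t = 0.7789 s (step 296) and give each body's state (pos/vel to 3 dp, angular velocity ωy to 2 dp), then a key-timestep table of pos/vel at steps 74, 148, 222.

State at t = 0.7789 s:
  obj    pos=(+0.948,-0.453) vel=(+2.337,-1.398) ωy=+37.30

Key-timestep trajectory:
   step    t(s)  obj.x    obj.z    obj.vx   obj.vz 
     74  0.1947   +0.095  +0.057  +0.584  -0.350
    148  0.3895   +0.265  -0.045  +1.168  -0.699
    222  0.5842   +0.550  -0.215  +1.752  -1.049


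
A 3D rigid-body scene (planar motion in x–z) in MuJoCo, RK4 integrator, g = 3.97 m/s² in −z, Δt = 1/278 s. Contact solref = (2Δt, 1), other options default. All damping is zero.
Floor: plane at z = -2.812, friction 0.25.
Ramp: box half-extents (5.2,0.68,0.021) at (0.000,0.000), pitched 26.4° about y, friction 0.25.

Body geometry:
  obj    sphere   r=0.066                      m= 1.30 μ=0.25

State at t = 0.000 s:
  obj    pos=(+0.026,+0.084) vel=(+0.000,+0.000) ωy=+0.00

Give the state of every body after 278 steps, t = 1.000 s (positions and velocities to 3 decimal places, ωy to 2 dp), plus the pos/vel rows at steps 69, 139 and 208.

State at t = 1.000 s:
  obj    pos=(+0.591,-0.196) vel=(+1.129,-0.561) ωy=+19.10

Key-timestep trajectory:
   step    t(s)  obj.x    obj.z    obj.vx   obj.vz 
     69  0.2482   +0.061  +0.067  +0.280  -0.139
    139  0.5000   +0.167  +0.014  +0.565  -0.280
    208  0.7482   +0.342  -0.073  +0.845  -0.419


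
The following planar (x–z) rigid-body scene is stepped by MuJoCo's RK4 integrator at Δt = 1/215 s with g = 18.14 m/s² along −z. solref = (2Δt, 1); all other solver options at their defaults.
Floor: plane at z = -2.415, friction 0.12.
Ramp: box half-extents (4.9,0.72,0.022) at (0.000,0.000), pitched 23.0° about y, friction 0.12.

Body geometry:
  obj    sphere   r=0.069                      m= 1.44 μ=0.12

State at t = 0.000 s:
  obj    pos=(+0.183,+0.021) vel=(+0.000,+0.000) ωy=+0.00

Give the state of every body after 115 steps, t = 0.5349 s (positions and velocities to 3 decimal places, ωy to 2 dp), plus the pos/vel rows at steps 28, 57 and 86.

State at t = 0.5349 s:
  obj    pos=(+0.853,-0.263) vel=(+2.506,-1.058) ωy=+38.80

Key-timestep trajectory:
   step    t(s)  obj.x    obj.z    obj.vx   obj.vz 
     28  0.1302   +0.223  +0.004  +0.611  -0.256
     57  0.2651   +0.348  -0.049  +1.236  -0.547
     86  0.4000   +0.558  -0.138  +1.864  -0.826


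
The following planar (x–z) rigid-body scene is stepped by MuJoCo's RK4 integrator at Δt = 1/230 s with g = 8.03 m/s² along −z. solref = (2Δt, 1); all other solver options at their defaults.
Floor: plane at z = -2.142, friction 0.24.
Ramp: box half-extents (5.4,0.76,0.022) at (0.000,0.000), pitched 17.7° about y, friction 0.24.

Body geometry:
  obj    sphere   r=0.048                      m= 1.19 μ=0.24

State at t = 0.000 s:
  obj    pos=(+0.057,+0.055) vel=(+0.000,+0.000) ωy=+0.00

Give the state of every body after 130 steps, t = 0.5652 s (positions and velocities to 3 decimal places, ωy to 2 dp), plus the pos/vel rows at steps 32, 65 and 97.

State at t = 0.5652 s:
  obj    pos=(+0.322,-0.029) vel=(+0.939,-0.300) ωy=+20.53

Key-timestep trajectory:
   step    t(s)  obj.x    obj.z    obj.vx   obj.vz 
     32  0.1391   +0.073  +0.050  +0.231  -0.074
     65  0.2826   +0.123  +0.034  +0.470  -0.150
     97  0.4217   +0.205  +0.008  +0.701  -0.224


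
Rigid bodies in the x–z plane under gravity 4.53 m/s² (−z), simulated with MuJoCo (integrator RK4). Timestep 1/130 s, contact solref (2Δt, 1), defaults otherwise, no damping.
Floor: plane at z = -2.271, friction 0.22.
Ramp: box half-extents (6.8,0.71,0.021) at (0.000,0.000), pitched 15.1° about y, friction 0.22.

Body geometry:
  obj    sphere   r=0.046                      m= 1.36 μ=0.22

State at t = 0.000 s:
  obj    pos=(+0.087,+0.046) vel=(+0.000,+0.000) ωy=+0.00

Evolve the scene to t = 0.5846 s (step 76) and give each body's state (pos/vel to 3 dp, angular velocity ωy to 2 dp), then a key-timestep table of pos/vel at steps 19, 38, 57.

State at t = 0.5846 s:
  obj    pos=(+0.226,+0.008) vel=(+0.476,-0.128) ωy=+10.71

Key-timestep trajectory:
   step    t(s)  obj.x    obj.z    obj.vx   obj.vz 
     19  0.1462   +0.096  +0.044  +0.119  -0.032
     38  0.2923   +0.122  +0.037  +0.238  -0.064
     57  0.4385   +0.165  +0.025  +0.357  -0.096


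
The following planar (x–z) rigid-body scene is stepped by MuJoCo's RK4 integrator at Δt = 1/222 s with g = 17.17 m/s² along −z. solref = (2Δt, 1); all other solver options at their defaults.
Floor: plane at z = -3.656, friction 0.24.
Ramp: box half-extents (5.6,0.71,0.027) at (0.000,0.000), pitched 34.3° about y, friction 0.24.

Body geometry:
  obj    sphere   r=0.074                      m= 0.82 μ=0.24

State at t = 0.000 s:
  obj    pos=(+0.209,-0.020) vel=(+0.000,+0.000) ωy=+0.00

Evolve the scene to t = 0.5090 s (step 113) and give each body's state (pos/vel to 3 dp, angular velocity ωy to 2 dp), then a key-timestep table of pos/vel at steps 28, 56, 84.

State at t = 0.5090 s:
  obj    pos=(+0.949,-0.525) vel=(+2.907,-1.983) ωy=+47.51

Key-timestep trajectory:
   step    t(s)  obj.x    obj.z    obj.vx   obj.vz 
     28  0.1261   +0.254  -0.051  +0.721  -0.492
     56  0.2523   +0.391  -0.144  +1.441  -0.983
     84  0.3784   +0.618  -0.299  +2.161  -1.474


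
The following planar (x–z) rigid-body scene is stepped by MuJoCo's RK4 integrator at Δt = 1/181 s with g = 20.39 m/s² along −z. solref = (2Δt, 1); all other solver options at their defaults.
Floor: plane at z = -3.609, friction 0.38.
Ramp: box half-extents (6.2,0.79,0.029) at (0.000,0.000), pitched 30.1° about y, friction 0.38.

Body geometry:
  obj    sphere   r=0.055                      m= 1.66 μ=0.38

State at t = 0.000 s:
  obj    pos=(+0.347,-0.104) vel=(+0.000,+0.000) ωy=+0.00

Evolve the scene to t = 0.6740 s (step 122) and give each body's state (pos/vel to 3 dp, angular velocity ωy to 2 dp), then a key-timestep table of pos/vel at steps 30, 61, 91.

State at t = 0.6740 s:
  obj    pos=(+1.783,-0.936) vel=(+4.259,-2.469) ωy=+89.49

Key-timestep trajectory:
   step    t(s)  obj.x    obj.z    obj.vx   obj.vz 
     30  0.1657   +0.434  -0.154  +1.048  -0.607
     61  0.3370   +0.706  -0.312  +2.130  -1.235
     91  0.5028   +1.146  -0.567  +3.177  -1.842


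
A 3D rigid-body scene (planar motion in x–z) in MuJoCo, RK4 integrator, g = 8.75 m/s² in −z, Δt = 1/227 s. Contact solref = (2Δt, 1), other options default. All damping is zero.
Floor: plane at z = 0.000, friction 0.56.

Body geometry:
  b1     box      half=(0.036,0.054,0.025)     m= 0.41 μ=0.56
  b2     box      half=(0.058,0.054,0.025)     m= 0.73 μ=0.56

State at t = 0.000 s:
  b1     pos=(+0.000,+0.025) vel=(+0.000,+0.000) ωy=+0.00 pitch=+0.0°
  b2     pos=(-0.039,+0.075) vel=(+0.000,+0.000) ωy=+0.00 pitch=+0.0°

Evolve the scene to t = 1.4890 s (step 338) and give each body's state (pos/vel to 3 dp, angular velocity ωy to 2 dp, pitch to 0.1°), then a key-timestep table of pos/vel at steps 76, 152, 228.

State at t = 1.4890 s:
  b1     pos=(+0.000,+0.025) vel=(+0.000,+0.000) ωy=+0.00 pitch=+0.0°
  b2     pos=(-0.098,+0.058) vel=(+0.000,+0.000) ωy=+0.00 pitch=-90.0°

Key-timestep trajectory:
   step    t(s)  b1.x    b1.z    b1.vx   b1.vz   b2.x    b2.z    b2.vx   b2.vz 
     76  0.3348   +0.000  +0.025  +0.000  +0.000   -0.070  +0.063  -0.178  +0.003
    152  0.6696   +0.000  +0.025  +0.000  +0.000   -0.111  +0.062  +0.059  -0.011
    228  1.0044   +0.000  +0.025  +0.000  +0.000   -0.101  +0.059  +0.036  -0.013


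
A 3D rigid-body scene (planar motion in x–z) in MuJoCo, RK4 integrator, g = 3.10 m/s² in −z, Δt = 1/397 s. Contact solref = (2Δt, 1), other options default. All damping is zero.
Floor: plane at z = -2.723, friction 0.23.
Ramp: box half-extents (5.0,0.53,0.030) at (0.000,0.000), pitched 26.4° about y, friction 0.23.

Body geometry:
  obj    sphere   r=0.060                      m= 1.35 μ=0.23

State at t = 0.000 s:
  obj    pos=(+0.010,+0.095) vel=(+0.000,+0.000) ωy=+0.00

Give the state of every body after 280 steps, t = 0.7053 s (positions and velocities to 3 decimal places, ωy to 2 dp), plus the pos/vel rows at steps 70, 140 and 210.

State at t = 0.7053 s:
  obj    pos=(+0.230,-0.013) vel=(+0.622,-0.309) ωy=+11.57

Key-timestep trajectory:
   step    t(s)  obj.x    obj.z    obj.vx   obj.vz 
     70  0.1763   +0.024  +0.089  +0.156  -0.077
    140  0.3526   +0.065  +0.068  +0.311  -0.154
    210  0.5290   +0.134  +0.034  +0.467  -0.232


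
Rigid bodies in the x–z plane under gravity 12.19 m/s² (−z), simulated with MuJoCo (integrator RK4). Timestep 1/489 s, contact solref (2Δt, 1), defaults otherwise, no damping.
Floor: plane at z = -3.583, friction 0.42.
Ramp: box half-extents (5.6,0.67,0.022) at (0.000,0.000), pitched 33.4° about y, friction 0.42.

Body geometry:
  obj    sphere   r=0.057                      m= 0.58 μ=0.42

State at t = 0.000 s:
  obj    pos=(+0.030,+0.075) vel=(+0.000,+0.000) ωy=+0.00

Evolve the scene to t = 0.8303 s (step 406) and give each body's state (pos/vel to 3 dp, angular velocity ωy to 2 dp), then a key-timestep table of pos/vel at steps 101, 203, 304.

State at t = 0.8303 s:
  obj    pos=(+1.409,-0.835) vel=(+3.322,-2.191) ωy=+69.81

Key-timestep trajectory:
   step    t(s)  obj.x    obj.z    obj.vx   obj.vz 
    101  0.2065   +0.115  +0.019  +0.827  -0.545
    203  0.4151   +0.375  -0.153  +1.661  -1.095
    304  0.6217   +0.803  -0.435  +2.488  -1.640


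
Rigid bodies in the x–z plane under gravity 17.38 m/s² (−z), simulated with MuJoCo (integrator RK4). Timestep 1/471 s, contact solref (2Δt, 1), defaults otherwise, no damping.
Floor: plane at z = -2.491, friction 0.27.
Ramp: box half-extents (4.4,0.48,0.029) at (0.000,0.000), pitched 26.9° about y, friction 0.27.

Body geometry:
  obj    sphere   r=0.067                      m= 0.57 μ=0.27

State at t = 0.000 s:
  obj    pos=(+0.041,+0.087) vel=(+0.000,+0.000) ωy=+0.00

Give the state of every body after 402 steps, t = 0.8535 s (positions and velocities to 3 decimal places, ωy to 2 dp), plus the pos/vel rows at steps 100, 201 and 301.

State at t = 0.8535 s:
  obj    pos=(+1.866,-0.839) vel=(+4.275,-2.169) ωy=+71.54

Key-timestep trajectory:
   step    t(s)  obj.x    obj.z    obj.vx   obj.vz 
    100  0.2123   +0.154  +0.030  +1.064  -0.540
    201  0.4268   +0.497  -0.145  +2.138  -1.085
    301  0.6391   +1.064  -0.432  +3.201  -1.624


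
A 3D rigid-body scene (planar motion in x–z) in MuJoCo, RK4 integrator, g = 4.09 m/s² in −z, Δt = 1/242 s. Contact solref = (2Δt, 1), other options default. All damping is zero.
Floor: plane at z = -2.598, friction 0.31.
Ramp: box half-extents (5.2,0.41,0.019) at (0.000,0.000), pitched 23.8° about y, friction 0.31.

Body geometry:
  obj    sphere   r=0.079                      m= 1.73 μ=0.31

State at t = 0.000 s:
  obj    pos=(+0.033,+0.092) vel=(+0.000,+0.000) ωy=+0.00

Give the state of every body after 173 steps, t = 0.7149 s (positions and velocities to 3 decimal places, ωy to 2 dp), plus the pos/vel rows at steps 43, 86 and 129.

State at t = 0.7149 s:
  obj    pos=(+0.309,-0.029) vel=(+0.771,-0.340) ωy=+10.67

Key-timestep trajectory:
   step    t(s)  obj.x    obj.z    obj.vx   obj.vz 
     43  0.1777   +0.050  +0.085  +0.192  -0.085
     86  0.3554   +0.101  +0.062  +0.383  -0.169
    129  0.5331   +0.186  +0.025  +0.575  -0.254


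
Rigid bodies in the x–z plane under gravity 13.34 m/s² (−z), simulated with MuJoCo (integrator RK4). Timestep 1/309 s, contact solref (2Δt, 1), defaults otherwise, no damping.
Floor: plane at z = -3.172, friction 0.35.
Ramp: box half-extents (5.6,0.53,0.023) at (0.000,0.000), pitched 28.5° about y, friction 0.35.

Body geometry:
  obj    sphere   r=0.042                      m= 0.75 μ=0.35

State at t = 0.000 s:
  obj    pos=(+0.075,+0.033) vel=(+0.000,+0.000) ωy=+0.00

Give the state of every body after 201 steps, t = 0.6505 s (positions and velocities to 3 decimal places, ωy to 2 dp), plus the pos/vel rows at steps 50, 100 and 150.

State at t = 0.6505 s:
  obj    pos=(+0.921,-0.426) vel=(+2.599,-1.411) ωy=+70.41

Key-timestep trajectory:
   step    t(s)  obj.x    obj.z    obj.vx   obj.vz 
     50  0.1618   +0.127  +0.005  +0.647  -0.351
    100  0.3236   +0.284  -0.080  +1.293  -0.702
    150  0.4854   +0.546  -0.222  +1.940  -1.053


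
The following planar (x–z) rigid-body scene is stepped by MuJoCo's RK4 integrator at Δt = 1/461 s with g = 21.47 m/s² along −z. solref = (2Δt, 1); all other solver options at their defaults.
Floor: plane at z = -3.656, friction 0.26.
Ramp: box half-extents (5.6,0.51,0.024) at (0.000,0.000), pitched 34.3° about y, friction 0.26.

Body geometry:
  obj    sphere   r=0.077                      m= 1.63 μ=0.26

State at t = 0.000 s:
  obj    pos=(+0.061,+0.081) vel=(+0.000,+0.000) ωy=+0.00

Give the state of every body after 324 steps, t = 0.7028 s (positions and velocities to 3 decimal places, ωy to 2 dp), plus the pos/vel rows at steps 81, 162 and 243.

State at t = 0.7028 s:
  obj    pos=(+1.824,-1.122) vel=(+5.018,-3.423) ωy=+78.87

Key-timestep trajectory:
   step    t(s)  obj.x    obj.z    obj.vx   obj.vz 
     81  0.1757   +0.171  +0.005  +1.255  -0.856
    162  0.3514   +0.502  -0.220  +2.509  -1.712
    243  0.5271   +1.053  -0.596  +3.763  -2.567


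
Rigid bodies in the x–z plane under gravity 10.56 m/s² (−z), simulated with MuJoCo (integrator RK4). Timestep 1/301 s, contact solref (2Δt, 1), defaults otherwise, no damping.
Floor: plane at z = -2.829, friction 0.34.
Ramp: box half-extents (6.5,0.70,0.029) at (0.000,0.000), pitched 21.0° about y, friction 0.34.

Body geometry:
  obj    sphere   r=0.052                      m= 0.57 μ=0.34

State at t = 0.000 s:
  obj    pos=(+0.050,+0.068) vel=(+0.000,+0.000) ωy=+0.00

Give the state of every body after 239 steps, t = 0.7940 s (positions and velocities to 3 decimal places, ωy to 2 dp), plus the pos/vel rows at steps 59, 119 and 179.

State at t = 0.7940 s:
  obj    pos=(+0.845,-0.238) vel=(+2.004,-0.769) ωy=+41.27

Key-timestep trajectory:
   step    t(s)  obj.x    obj.z    obj.vx   obj.vz 
     59  0.1960   +0.098  +0.049  +0.495  -0.190
    119  0.3953   +0.247  -0.008  +0.998  -0.383
    179  0.5947   +0.496  -0.104  +1.501  -0.576


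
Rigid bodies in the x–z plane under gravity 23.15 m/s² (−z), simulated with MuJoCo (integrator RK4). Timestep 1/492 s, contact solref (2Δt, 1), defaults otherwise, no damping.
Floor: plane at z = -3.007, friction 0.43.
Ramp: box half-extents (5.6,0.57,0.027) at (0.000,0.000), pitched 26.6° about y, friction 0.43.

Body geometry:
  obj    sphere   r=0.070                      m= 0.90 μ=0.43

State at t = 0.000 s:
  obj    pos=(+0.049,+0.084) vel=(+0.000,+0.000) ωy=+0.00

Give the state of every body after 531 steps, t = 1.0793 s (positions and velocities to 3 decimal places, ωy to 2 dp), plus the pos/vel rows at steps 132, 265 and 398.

State at t = 1.0793 s:
  obj    pos=(+3.905,-1.847) vel=(+7.145,-3.578) ωy=+114.15

Key-timestep trajectory:
   step    t(s)  obj.x    obj.z    obj.vx   obj.vz 
    132  0.2683   +0.287  -0.035  +1.776  -0.890
    265  0.5386   +1.009  -0.397  +3.566  -1.786
    398  0.8089   +2.215  -1.001  +5.356  -2.682


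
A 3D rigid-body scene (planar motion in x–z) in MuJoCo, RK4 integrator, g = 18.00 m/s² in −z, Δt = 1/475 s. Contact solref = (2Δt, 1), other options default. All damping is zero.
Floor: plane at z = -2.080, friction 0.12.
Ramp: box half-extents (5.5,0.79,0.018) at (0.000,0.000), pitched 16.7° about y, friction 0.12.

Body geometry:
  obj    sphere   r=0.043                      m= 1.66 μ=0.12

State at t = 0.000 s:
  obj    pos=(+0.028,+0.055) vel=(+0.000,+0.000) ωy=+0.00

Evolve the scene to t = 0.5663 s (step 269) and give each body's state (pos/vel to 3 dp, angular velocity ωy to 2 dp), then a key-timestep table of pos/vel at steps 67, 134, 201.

State at t = 0.5663 s:
  obj    pos=(+0.596,-0.115) vel=(+2.004,-0.601) ωy=+48.65

Key-timestep trajectory:
   step    t(s)  obj.x    obj.z    obj.vx   obj.vz 
     67  0.1411   +0.063  +0.045  +0.499  -0.150
    134  0.2821   +0.169  +0.013  +0.998  -0.300
    201  0.4232   +0.345  -0.040  +1.498  -0.449


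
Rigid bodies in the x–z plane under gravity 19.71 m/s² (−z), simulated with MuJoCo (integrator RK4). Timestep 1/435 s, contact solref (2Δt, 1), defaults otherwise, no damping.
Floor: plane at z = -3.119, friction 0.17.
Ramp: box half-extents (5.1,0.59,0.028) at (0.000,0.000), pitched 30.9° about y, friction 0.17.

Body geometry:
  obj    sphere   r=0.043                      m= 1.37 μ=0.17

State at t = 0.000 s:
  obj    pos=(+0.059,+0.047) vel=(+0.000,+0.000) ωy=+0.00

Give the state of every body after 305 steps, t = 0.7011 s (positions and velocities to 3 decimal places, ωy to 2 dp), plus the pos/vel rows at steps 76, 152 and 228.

State at t = 0.7011 s:
  obj    pos=(+1.591,-0.869) vel=(+4.367,-2.604) ωy=+116.96

Key-timestep trajectory:
   step    t(s)  obj.x    obj.z    obj.vx   obj.vz 
     76  0.1747   +0.155  -0.010  +1.093  -0.647
    152  0.3494   +0.440  -0.181  +2.173  -1.314
    228  0.5241   +0.916  -0.465  +3.266  -1.947


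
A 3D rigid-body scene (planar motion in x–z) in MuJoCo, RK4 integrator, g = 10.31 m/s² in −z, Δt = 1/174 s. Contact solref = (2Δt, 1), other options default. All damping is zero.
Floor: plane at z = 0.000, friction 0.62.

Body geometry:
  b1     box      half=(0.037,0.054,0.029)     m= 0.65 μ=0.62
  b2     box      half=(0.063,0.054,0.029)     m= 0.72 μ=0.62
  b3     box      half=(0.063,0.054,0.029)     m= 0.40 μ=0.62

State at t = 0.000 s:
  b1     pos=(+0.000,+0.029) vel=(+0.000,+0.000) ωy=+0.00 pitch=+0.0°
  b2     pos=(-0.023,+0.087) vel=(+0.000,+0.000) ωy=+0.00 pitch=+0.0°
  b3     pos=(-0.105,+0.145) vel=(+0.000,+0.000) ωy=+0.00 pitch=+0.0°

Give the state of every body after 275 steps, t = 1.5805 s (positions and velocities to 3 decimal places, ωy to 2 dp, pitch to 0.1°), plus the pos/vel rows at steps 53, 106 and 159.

State at t = 1.5805 s:
  b1     pos=(+0.000,+0.029) vel=(+0.000,+0.000) ωy=+0.00 pitch=+0.0°
  b2     pos=(-0.023,+0.087) vel=(+0.000,+0.000) ωy=+0.00 pitch=+0.0°
  b3     pos=(-0.143,+0.063) vel=(+0.000,+0.000) ωy=+0.00 pitch=-90.0°

Key-timestep trajectory:
   step    t(s)  b1.x    b1.z    b1.vx   b1.vz   b2.x    b2.z    b2.vx   b2.vz   b3.x    b3.z    b3.vx   b3.vz 
     53  0.3046   +0.000  +0.029  +0.000  +0.000   -0.023  +0.087  +0.000  +0.000   -0.160  +0.068  -0.126  +0.011
    106  0.6092   +0.000  +0.029  +0.000  +0.000   -0.023  +0.087  +0.000  +0.000   -0.163  +0.069  +0.083  -0.011
    159  0.9138   +0.000  +0.029  +0.000  +0.000   -0.023  +0.087  +0.000  +0.000   -0.145  +0.063  -0.101  +0.055
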